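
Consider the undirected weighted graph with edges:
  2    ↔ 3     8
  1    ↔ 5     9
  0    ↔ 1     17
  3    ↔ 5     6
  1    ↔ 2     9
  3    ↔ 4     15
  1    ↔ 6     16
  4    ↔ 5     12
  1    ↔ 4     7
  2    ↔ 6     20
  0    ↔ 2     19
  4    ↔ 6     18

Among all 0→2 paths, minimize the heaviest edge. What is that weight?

17

Some routes from 0 to 2:
0→1→2: max(17, 9) = 17
0→1→5→4→3→2: max(17, 9, 12, 15, 8) = 17
0→1→5→3→2: max(17, 9, 6, 8) = 17
The minimum achievable maximum is 17.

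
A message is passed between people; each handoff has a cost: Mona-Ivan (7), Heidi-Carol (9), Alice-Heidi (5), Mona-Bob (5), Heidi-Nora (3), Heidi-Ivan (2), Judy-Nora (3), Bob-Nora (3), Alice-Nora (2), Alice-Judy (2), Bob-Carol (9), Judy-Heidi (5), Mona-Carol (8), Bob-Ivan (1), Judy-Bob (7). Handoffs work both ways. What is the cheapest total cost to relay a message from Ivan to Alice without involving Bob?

Some routes from Ivan to Alice avoiding Bob:
Ivan-Heidi-Alice: 2 + 5 = 7
Ivan-Heidi-Judy-Nora-Alice: 2 + 5 + 3 + 2 = 12
Ivan-Heidi-Nora-Alice: 2 + 3 + 2 = 7
Ivan-Heidi-Nora-Judy-Alice: 2 + 3 + 3 + 2 = 10
Ivan-Heidi-Judy-Alice: 2 + 5 + 2 = 9
Best route has total 7.

7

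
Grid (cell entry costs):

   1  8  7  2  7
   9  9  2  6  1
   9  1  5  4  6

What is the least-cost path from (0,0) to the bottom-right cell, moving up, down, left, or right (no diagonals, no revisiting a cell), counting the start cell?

31

Cheapest: (0,0) (0,1) (0,2) (0,3) (1,3) (1,4) (2,4)
  1 + 8 + 7 + 2 + 6 + 1 + 6 = 31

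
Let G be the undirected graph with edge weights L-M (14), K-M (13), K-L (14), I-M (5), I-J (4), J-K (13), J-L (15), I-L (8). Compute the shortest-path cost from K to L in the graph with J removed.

14

Candidate routes:
K -> M -> I -> L: 13 + 5 + 8 = 26
K -> L: 14
K -> M -> L: 13 + 14 = 27
The minimum is 14.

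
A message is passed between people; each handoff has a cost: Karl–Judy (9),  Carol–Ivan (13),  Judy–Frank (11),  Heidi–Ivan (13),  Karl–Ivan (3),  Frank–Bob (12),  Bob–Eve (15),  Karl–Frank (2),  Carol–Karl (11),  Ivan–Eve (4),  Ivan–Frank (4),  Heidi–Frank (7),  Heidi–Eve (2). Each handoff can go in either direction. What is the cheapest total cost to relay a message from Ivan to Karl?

Checking several routes:
Ivan→Eve→Heidi→Frank→Karl: 4 + 2 + 7 + 2 = 15
Ivan→Karl: 3
Ivan→Frank→Karl: 4 + 2 = 6
Best route has total 3.

3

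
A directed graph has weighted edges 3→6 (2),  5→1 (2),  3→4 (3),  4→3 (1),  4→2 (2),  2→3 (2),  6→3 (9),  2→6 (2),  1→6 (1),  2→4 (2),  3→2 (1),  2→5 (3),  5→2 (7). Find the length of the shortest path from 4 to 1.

7

Candidate routes:
4→2→5→1: 2 + 3 + 2 = 7
4→3→2→5→1: 1 + 1 + 3 + 2 = 7
Best route has total 7.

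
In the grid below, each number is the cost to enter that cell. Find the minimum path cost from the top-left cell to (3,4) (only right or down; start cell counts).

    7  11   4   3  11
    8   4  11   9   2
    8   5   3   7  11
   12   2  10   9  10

One optimal route is r0c0→r1c0→r1c1→r2c1→r2c2→r2c3→r3c3→r3c4.
Its cost is 7 + 8 + 4 + 5 + 3 + 7 + 9 + 10 = 53.

53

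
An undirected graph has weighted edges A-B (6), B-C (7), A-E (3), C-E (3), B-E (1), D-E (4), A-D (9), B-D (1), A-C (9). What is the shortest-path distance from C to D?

5

Comparing a few candidate routes:
C -> E -> A -> B -> D: 3 + 3 + 6 + 1 = 13
C -> B -> E -> D: 7 + 1 + 4 = 12
C -> E -> B -> D: 3 + 1 + 1 = 5
C -> A -> E -> B -> D: 9 + 3 + 1 + 1 = 14
C -> B -> D: 7 + 1 = 8
C -> E -> D: 3 + 4 = 7
Shortest: 5.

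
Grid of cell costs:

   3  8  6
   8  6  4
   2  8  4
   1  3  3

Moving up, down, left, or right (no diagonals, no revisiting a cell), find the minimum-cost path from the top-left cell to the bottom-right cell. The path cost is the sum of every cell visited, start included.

Best path: [0,0] -> [1,0] -> [2,0] -> [3,0] -> [3,1] -> [3,2]
Cost: 3 + 8 + 2 + 1 + 3 + 3 = 20

20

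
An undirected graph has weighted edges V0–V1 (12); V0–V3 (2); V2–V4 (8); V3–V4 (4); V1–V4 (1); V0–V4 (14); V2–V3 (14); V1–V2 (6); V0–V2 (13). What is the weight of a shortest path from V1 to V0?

A few of the V1→V0 routes:
V1 -> V4 -> V0: 1 + 14 = 15
V1 -> V0: 12
V1 -> V2 -> V0: 6 + 13 = 19
V1 -> V4 -> V3 -> V0: 1 + 4 + 2 = 7
Shortest: 7.

7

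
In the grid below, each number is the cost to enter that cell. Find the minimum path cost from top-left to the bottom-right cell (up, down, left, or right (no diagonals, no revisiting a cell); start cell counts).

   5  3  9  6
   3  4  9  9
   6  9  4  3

Path [0,0] -> [0,1] -> [1,1] -> [1,2] -> [2,2] -> [2,3]: 5 + 3 + 4 + 9 + 4 + 3 = 28.

28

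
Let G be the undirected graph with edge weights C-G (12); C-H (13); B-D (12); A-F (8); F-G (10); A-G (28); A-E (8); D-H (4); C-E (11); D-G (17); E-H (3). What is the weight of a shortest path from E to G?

23

Checking several routes:
E -> H -> D -> G: 3 + 4 + 17 = 24
E -> A -> F -> G: 8 + 8 + 10 = 26
E -> H -> C -> G: 3 + 13 + 12 = 28
E -> C -> G: 11 + 12 = 23
Best route has total 23.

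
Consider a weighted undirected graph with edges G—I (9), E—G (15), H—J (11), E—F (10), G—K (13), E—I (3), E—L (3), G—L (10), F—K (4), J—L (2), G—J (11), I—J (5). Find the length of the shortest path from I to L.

Some routes from I to L:
I→G→J→L: 9 + 11 + 2 = 22
I→E→L: 3 + 3 = 6
I→J→L: 5 + 2 = 7
I→G→L: 9 + 10 = 19
Best route has total 6.

6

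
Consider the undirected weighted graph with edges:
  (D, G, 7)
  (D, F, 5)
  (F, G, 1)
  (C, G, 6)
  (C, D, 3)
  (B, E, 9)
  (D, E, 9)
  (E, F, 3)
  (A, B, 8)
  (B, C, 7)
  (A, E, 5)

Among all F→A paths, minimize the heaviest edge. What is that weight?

5

A few of the F→A routes:
F→E→A: max(3, 5) = 5
F→G→C→D→E→A: max(1, 6, 3, 9, 5) = 9
F→D→C→B→A: max(5, 3, 7, 8) = 8
F→G→D→C→B→A: max(1, 7, 3, 7, 8) = 8
F→G→C→B→A: max(1, 6, 7, 8) = 8
F→D→G→C→B→A: max(5, 7, 6, 7, 8) = 8
The minimum achievable maximum is 5.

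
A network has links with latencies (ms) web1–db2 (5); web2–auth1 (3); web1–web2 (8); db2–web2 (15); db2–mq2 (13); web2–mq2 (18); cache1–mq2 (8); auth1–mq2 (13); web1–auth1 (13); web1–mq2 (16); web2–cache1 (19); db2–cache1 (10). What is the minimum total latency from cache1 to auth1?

Comparing a few candidate routes:
cache1 → mq2 → auth1: 8 + 13 = 21
cache1 → mq2 → web2 → auth1: 8 + 18 + 3 = 29
cache1 → db2 → web2 → auth1: 10 + 15 + 3 = 28
cache1 → db2 → web1 → auth1: 10 + 5 + 13 = 28
cache1 → db2 → web1 → web2 → auth1: 10 + 5 + 8 + 3 = 26
cache1 → web2 → auth1: 19 + 3 = 22
Best route has total 21 ms.

21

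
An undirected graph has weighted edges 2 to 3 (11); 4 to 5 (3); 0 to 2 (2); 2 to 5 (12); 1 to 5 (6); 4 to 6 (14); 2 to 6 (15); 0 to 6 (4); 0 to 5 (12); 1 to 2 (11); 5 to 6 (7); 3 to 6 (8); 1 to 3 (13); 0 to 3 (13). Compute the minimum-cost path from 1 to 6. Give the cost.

13

Some routes from 1 to 6:
1 -> 5 -> 2 -> 0 -> 6: 6 + 12 + 2 + 4 = 24
1 -> 5 -> 0 -> 6: 6 + 12 + 4 = 22
1 -> 3 -> 6: 13 + 8 = 21
1 -> 5 -> 6: 6 + 7 = 13
1 -> 5 -> 4 -> 6: 6 + 3 + 14 = 23
1 -> 2 -> 0 -> 6: 11 + 2 + 4 = 17
Best route has total 13.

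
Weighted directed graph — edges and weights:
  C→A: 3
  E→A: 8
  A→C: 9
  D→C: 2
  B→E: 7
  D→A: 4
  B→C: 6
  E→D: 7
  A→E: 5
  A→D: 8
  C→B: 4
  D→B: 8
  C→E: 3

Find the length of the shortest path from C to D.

10

Comparing a few candidate routes:
C-A-D: 3 + 8 = 11
C-E-D: 3 + 7 = 10
C-A-E-D: 3 + 5 + 7 = 15
The minimum is 10.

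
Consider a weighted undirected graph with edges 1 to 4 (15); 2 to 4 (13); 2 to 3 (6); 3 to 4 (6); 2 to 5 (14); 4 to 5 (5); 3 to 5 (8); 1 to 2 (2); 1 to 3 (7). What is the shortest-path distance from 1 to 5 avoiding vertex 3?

A few of the 1→5 routes:
1→2→4→5: 2 + 13 + 5 = 20
1→2→5: 2 + 14 = 16
1→4→5: 15 + 5 = 20
Best route has total 16.

16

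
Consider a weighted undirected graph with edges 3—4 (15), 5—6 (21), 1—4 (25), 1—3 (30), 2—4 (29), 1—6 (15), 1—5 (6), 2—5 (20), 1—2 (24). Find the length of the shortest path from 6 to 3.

Some routes from 6 to 3:
6 - 5 - 1 - 3: 21 + 6 + 30 = 57
6 - 1 - 4 - 3: 15 + 25 + 15 = 55
6 - 1 - 3: 15 + 30 = 45
6 - 1 - 2 - 4 - 3: 15 + 24 + 29 + 15 = 83
6 - 5 - 1 - 4 - 3: 21 + 6 + 25 + 15 = 67
6 - 5 - 2 - 4 - 3: 21 + 20 + 29 + 15 = 85
Best route has total 45.

45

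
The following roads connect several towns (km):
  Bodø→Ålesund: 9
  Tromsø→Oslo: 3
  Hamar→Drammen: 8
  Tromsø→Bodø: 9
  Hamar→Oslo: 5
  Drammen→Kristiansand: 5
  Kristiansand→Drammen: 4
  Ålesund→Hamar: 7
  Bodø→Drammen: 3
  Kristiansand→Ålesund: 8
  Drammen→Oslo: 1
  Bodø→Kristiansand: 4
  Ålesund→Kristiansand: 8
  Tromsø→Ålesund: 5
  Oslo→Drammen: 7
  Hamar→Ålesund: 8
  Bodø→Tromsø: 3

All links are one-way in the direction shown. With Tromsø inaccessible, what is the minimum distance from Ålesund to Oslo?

12

Paths from Ålesund to Oslo avoiding Tromsø:
Ålesund → Hamar → Drammen → Oslo: 7 + 8 + 1 = 16
Ålesund → Kristiansand → Drammen → Oslo: 8 + 4 + 1 = 13
Ålesund → Hamar → Oslo: 7 + 5 = 12
Shortest: 12 km.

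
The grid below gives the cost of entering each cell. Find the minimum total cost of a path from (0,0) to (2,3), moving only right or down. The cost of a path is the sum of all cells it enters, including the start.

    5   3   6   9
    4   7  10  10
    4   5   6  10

34

Cheapest: (0,0) → (1,0) → (2,0) → (2,1) → (2,2) → (2,3)
  5 + 4 + 4 + 5 + 6 + 10 = 34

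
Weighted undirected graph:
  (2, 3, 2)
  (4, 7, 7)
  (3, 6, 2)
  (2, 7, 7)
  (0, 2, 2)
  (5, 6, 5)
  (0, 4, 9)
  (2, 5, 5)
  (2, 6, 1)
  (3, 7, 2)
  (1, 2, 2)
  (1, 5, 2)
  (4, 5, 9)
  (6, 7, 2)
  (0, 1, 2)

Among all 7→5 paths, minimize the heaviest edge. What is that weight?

2

Comparing a few candidate routes:
7→3→6→2→1→5: max(2, 2, 1, 2, 2) = 2
7→3→2→1→5: max(2, 2, 2, 2) = 2
7→3→2→0→1→5: max(2, 2, 2, 2, 2) = 2
7→3→6→2→0→1→5: max(2, 2, 1, 2, 2, 2) = 2
Smallest bottleneck: 2.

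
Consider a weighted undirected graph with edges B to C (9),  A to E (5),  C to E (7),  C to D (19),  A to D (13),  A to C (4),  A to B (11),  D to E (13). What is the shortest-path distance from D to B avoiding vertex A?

28

Candidate routes:
D - C - B: 19 + 9 = 28
D - E - C - B: 13 + 7 + 9 = 29
Best route has total 28.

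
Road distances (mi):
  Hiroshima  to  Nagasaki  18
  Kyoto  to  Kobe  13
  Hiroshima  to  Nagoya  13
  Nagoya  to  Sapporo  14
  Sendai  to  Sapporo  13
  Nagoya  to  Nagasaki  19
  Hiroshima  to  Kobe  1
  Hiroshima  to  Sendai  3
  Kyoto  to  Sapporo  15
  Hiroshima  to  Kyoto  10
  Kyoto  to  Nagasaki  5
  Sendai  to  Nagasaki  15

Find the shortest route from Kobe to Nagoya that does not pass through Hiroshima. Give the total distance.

37

Checking several routes:
Kobe - Kyoto - Nagasaki - Sendai - Sapporo - Nagoya: 13 + 5 + 15 + 13 + 14 = 60
Kobe - Kyoto - Nagasaki - Nagoya: 13 + 5 + 19 = 37
Kobe - Kyoto - Sapporo - Nagoya: 13 + 15 + 14 = 42
The minimum is 37 mi.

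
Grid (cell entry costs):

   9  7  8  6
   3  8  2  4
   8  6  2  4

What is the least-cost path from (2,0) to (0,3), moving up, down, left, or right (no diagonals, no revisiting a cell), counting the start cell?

28

One optimal route is r2c0 → r2c1 → r2c2 → r1c2 → r1c3 → r0c3.
Its cost is 8 + 6 + 2 + 2 + 4 + 6 = 28.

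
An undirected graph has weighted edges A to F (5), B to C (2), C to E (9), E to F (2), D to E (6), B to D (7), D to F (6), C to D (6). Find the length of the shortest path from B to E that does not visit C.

Routes from B to E avoiding C:
B -> D -> E: 7 + 6 = 13
B -> D -> F -> E: 7 + 6 + 2 = 15
The minimum is 13.

13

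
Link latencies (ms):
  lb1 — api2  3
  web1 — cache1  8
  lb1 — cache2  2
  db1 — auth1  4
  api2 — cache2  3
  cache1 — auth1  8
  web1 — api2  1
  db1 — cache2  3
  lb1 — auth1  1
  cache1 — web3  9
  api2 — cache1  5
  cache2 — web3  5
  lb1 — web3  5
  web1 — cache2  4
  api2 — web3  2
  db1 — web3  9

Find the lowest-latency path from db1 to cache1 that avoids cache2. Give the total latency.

12

A few of the db1→cache1 routes:
db1 - web3 - api2 - cache1: 9 + 2 + 5 = 16
db1 - auth1 - lb1 - api2 - web1 - cache1: 4 + 1 + 3 + 1 + 8 = 17
db1 - auth1 - cache1: 4 + 8 = 12
db1 - auth1 - lb1 - api2 - cache1: 4 + 1 + 3 + 5 = 13
The minimum is 12 ms.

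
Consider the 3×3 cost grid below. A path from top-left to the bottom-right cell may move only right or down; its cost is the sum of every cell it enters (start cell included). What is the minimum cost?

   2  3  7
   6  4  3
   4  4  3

15

One optimal route is (0,0) → (0,1) → (1,1) → (1,2) → (2,2).
Its cost is 2 + 3 + 4 + 3 + 3 = 15.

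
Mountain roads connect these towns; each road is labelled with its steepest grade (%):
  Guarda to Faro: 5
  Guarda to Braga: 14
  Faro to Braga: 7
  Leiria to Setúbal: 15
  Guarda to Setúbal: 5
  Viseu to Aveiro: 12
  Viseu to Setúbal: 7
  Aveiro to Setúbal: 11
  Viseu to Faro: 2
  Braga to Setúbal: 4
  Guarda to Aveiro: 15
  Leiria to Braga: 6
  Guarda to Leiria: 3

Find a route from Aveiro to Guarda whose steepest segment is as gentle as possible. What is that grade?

11

Checking several routes:
Aveiro→Setúbal→Viseu→Faro→Braga→Leiria→Guarda: max(11, 7, 2, 7, 6, 3) = 11
Aveiro→Viseu→Faro→Guarda: max(12, 2, 5) = 12
Aveiro→Setúbal→Guarda: max(11, 5) = 11
Aveiro→Setúbal→Viseu→Faro→Guarda: max(11, 7, 2, 5) = 11
Aveiro→Setúbal→Braga→Leiria→Guarda: max(11, 4, 6, 3) = 11
Aveiro→Setúbal→Braga→Faro→Guarda: max(11, 4, 7, 5) = 11
Smallest bottleneck: 11%.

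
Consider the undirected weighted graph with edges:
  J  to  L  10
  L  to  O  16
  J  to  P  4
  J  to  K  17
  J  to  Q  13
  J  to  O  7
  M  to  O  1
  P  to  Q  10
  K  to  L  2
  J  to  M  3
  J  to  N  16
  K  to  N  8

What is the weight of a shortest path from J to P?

4

Paths from J to P:
J-P: 4
J-Q-P: 13 + 10 = 23
Best route has total 4.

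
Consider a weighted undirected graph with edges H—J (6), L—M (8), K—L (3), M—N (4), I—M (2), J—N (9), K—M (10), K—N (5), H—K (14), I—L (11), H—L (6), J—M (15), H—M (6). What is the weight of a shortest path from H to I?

8

Checking several routes:
H-L-I: 6 + 11 = 17
H-M-I: 6 + 2 = 8
H-L-M-I: 6 + 8 + 2 = 16
The minimum is 8.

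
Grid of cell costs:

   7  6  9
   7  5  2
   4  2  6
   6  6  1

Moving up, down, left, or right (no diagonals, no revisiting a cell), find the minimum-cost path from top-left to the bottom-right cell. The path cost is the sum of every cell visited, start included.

27

Take (0,0) (0,1) (1,1) (1,2) (2,2) (3,2) for a total of 7 + 6 + 5 + 2 + 6 + 1 = 27.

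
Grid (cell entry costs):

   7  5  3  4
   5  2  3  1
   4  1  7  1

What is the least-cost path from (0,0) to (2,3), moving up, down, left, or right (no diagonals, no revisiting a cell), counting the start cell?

Cheapest: (0,0) (0,1) (1,1) (1,2) (1,3) (2,3)
  7 + 5 + 2 + 3 + 1 + 1 = 19

19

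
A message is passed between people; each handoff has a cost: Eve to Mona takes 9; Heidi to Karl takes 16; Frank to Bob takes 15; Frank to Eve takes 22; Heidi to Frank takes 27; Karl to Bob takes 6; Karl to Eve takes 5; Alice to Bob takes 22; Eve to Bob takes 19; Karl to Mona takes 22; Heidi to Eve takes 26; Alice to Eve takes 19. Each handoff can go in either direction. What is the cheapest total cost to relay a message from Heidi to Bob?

22

A few of the Heidi→Bob routes:
Heidi→Karl→Eve→Bob: 16 + 5 + 19 = 40
Heidi→Karl→Eve→Frank→Bob: 16 + 5 + 22 + 15 = 58
Heidi→Frank→Bob: 27 + 15 = 42
Heidi→Eve→Bob: 26 + 19 = 45
Heidi→Eve→Karl→Bob: 26 + 5 + 6 = 37
Heidi→Karl→Bob: 16 + 6 = 22
Shortest: 22.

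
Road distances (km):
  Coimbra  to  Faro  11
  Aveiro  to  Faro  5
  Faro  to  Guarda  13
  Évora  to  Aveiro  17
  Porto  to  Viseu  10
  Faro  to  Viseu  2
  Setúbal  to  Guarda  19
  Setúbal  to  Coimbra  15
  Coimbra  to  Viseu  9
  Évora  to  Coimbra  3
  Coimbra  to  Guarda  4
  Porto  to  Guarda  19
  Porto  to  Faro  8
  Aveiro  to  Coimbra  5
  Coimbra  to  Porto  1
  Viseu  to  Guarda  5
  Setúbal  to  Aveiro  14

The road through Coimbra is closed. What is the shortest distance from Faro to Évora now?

Checking several routes:
Faro→Guarda→Setúbal→Aveiro→Évora: 13 + 19 + 14 + 17 = 63
Faro→Aveiro→Évora: 5 + 17 = 22
Faro→Viseu→Guarda→Setúbal→Aveiro→Évora: 2 + 5 + 19 + 14 + 17 = 57
The minimum is 22 km.

22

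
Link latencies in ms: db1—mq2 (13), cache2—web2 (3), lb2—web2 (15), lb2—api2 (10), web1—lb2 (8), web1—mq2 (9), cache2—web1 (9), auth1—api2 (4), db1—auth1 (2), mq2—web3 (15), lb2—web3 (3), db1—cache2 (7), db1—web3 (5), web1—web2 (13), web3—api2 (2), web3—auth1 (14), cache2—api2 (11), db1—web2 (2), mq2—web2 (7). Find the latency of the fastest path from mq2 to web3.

14

Comparing a few candidate routes:
mq2 - web3: 15
mq2 - web1 - lb2 - web3: 9 + 8 + 3 = 20
mq2 - web2 - db1 - auth1 - api2 - web3: 7 + 2 + 2 + 4 + 2 = 17
mq2 - web2 - db1 - web3: 7 + 2 + 5 = 14
mq2 - db1 - web3: 13 + 5 = 18
Shortest: 14 ms.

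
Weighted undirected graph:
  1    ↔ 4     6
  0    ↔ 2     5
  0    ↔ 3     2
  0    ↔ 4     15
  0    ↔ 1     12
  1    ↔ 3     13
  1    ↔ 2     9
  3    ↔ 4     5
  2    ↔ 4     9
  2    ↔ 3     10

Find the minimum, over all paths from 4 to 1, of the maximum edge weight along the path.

6

A few of the 4→1 routes:
4→3→2→1: max(5, 10, 9) = 10
4→2→0→1: max(9, 5, 12) = 12
4→1: max(6) = 6
4→3→0→2→1: max(5, 2, 5, 9) = 9
4→2→1: max(9, 9) = 9
Smallest bottleneck: 6.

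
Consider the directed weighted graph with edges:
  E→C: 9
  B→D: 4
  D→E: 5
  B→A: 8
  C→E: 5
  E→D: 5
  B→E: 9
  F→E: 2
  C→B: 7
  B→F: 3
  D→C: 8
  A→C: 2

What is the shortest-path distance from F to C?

11

Candidate routes:
F-E-D-C: 2 + 5 + 8 = 15
F-E-C: 2 + 9 = 11
Best route has total 11.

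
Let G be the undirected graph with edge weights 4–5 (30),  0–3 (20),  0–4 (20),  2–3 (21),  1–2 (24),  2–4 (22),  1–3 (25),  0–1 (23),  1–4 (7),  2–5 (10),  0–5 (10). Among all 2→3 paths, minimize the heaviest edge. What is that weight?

Some routes from 2 to 3:
2 → 1 → 0 → 3: max(24, 23, 20) = 24
2 → 3: max(21) = 21
2 → 1 → 4 → 0 → 3: max(24, 7, 20, 20) = 24
2 → 4 → 0 → 3: max(22, 20, 20) = 22
2 → 5 → 0 → 3: max(10, 10, 20) = 20
2 → 4 → 1 → 0 → 3: max(22, 7, 23, 20) = 23
Best route has worst link 20.

20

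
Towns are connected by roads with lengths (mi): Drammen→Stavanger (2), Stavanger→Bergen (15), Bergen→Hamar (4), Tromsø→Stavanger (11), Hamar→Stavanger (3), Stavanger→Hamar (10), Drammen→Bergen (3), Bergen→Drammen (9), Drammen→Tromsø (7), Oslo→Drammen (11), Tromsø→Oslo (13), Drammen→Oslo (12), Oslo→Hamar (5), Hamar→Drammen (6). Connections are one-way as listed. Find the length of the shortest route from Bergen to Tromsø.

Routes from Bergen to Tromsø:
Bergen - Hamar - Drammen - Tromsø: 4 + 6 + 7 = 17
Bergen - Drammen - Tromsø: 9 + 7 = 16
The minimum is 16 mi.

16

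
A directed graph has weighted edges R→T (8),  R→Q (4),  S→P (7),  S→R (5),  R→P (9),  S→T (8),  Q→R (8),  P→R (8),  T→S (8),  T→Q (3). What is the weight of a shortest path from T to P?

Routes from T to P:
T → S → R → P: 8 + 5 + 9 = 22
T → S → P: 8 + 7 = 15
T → Q → R → P: 3 + 8 + 9 = 20
The minimum is 15.

15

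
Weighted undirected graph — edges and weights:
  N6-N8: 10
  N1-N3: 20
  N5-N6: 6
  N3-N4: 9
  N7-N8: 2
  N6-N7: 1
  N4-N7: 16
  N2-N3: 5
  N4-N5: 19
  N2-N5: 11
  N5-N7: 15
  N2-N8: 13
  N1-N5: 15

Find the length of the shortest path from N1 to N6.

21

Some routes from N1 to N6:
N1-N5-N7-N6: 15 + 15 + 1 = 31
N1-N5-N2-N8-N7-N6: 15 + 11 + 13 + 2 + 1 = 42
N1-N5-N6: 15 + 6 = 21
N1-N3-N2-N5-N6: 20 + 5 + 11 + 6 = 42
N1-N3-N2-N8-N7-N6: 20 + 5 + 13 + 2 + 1 = 41
Shortest: 21.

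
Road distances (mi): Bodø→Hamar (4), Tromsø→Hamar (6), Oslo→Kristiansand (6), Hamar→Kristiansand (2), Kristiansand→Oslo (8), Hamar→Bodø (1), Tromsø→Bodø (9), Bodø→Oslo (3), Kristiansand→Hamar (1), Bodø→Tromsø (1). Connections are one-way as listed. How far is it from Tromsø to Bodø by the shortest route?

Routes from Tromsø to Bodø:
Tromsø → Bodø: 9
Tromsø → Hamar → Bodø: 6 + 1 = 7
Best route has total 7 mi.

7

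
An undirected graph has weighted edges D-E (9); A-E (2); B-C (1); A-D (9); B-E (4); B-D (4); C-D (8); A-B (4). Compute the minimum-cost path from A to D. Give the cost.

Checking several routes:
A-B-D: 4 + 4 = 8
A-D: 9
A-E-D: 2 + 9 = 11
A-E-B-D: 2 + 4 + 4 = 10
The minimum is 8.

8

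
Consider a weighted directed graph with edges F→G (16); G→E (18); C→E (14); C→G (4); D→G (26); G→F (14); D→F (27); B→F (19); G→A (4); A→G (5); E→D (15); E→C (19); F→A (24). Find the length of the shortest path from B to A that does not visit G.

Routes from B to A avoiding G:
B-F-A: 19 + 24 = 43
Best route has total 43.

43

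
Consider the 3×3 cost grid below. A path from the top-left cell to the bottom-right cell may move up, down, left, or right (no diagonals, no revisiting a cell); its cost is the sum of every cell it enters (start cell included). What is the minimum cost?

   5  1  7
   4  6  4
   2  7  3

19

Cheapest: r0c0 -> r0c1 -> r1c1 -> r1c2 -> r2c2
  5 + 1 + 6 + 4 + 3 = 19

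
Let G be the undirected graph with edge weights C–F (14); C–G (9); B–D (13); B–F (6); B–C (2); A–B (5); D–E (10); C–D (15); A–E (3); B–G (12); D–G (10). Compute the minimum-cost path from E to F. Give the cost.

Some routes from E to F:
E -> A -> B -> C -> F: 3 + 5 + 2 + 14 = 24
E -> D -> C -> B -> F: 10 + 15 + 2 + 6 = 33
E -> A -> B -> F: 3 + 5 + 6 = 14
E -> D -> B -> F: 10 + 13 + 6 = 29
Shortest: 14.

14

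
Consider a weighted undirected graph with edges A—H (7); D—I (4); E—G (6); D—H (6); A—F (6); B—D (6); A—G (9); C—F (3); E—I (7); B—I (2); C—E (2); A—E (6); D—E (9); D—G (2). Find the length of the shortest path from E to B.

9

A few of the E→B routes:
E -> I -> B: 7 + 2 = 9
E -> D -> I -> B: 9 + 4 + 2 = 15
E -> D -> B: 9 + 6 = 15
E -> G -> D -> B: 6 + 2 + 6 = 14
E -> I -> D -> B: 7 + 4 + 6 = 17
E -> G -> D -> I -> B: 6 + 2 + 4 + 2 = 14
Best route has total 9.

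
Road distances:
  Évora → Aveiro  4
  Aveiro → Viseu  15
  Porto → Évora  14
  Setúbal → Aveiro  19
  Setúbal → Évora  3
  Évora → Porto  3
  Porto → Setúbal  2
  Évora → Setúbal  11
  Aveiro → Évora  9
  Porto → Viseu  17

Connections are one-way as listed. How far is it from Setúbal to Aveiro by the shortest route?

Routes from Setúbal to Aveiro:
Setúbal -> Aveiro: 19
Setúbal -> Évora -> Aveiro: 3 + 4 = 7
Shortest: 7.

7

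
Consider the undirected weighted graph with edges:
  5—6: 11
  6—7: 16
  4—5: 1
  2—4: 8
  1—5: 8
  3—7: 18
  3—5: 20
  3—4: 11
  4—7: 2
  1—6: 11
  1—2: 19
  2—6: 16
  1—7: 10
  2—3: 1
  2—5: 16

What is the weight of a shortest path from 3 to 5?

10

A few of the 3→5 routes:
3→4→5: 11 + 1 = 12
3→2→5: 1 + 16 = 17
3→7→4→5: 18 + 2 + 1 = 21
3→2→4→5: 1 + 8 + 1 = 10
3→5: 20
The minimum is 10.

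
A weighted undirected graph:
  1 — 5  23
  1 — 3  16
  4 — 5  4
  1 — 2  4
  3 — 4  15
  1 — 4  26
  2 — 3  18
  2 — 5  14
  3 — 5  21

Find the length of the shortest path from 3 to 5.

19

A few of the 3→5 routes:
3 - 1 - 2 - 5: 16 + 4 + 14 = 34
3 - 4 - 5: 15 + 4 = 19
3 - 2 - 5: 18 + 14 = 32
3 - 5: 21
The minimum is 19.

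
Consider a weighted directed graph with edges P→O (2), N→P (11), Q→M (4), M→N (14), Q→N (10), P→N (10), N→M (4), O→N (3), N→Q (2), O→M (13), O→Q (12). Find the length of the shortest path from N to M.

4

Paths from N to M:
N - P - O - Q - M: 11 + 2 + 12 + 4 = 29
N - P - O - M: 11 + 2 + 13 = 26
N - Q - M: 2 + 4 = 6
N - M: 4
The minimum is 4.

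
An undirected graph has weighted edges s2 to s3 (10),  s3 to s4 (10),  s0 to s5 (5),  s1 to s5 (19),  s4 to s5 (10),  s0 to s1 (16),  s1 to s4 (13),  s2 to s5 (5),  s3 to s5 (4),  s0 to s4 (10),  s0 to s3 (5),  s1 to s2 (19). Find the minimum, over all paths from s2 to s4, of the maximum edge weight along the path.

Comparing a few candidate routes:
s2 -> s3 -> s0 -> s5 -> s4: max(10, 5, 5, 10) = 10
s2 -> s3 -> s4: max(10, 10) = 10
s2 -> s3 -> s0 -> s4: max(10, 5, 10) = 10
Best route has worst link 10.

10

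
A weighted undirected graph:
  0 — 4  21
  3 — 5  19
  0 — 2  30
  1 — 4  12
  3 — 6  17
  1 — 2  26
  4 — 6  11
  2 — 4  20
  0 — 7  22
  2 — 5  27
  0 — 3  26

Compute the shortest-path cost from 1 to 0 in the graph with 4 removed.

56

Candidate routes:
1 - 2 - 5 - 3 - 0: 26 + 27 + 19 + 26 = 98
1 - 2 - 0: 26 + 30 = 56
Shortest: 56.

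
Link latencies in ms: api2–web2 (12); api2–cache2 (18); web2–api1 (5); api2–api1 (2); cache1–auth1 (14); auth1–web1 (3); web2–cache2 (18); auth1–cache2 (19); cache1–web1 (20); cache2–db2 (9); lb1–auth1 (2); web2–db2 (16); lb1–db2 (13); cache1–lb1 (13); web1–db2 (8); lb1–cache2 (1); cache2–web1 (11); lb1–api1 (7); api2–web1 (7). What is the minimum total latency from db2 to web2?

16

Comparing a few candidate routes:
db2 -> cache2 -> web2: 9 + 18 = 27
db2 -> cache2 -> lb1 -> api1 -> web2: 9 + 1 + 7 + 5 = 22
db2 -> lb1 -> api1 -> web2: 13 + 7 + 5 = 25
db2 -> web1 -> api2 -> api1 -> web2: 8 + 7 + 2 + 5 = 22
db2 -> web2: 16
db2 -> web1 -> auth1 -> lb1 -> api1 -> web2: 8 + 3 + 2 + 7 + 5 = 25
The minimum is 16 ms.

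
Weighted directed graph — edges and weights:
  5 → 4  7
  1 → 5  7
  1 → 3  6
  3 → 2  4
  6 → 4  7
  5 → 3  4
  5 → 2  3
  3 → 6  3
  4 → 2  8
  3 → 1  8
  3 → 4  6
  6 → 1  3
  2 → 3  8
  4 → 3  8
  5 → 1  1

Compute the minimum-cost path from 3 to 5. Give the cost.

Routes from 3 to 5:
3 - 6 - 1 - 5: 3 + 3 + 7 = 13
3 - 1 - 5: 8 + 7 = 15
The minimum is 13.

13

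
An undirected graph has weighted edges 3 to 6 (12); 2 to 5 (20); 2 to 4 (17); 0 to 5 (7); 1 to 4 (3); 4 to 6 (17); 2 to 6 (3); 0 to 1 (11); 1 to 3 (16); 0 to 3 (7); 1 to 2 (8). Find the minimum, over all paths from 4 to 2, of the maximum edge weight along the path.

A few of the 4→2 routes:
4 -> 1 -> 3 -> 6 -> 2: max(3, 16, 12, 3) = 16
4 -> 1 -> 2: max(3, 8) = 8
4 -> 1 -> 0 -> 3 -> 6 -> 2: max(3, 11, 7, 12, 3) = 12
The minimum achievable maximum is 8.

8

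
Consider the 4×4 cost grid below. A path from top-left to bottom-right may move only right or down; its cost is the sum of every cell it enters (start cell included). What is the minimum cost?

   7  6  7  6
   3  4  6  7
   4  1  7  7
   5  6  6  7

Take (0,0)→(1,0)→(1,1)→(2,1)→(3,1)→(3,2)→(3,3) for a total of 7 + 3 + 4 + 1 + 6 + 6 + 7 = 34.
For comparison, the top-then-right route costs 47.

34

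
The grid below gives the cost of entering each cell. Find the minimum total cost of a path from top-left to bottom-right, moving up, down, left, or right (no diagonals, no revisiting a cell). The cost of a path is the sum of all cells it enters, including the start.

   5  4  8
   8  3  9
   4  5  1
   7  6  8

26

Cheapest: (0,0) -> (0,1) -> (1,1) -> (2,1) -> (2,2) -> (3,2)
  5 + 4 + 3 + 5 + 1 + 8 = 26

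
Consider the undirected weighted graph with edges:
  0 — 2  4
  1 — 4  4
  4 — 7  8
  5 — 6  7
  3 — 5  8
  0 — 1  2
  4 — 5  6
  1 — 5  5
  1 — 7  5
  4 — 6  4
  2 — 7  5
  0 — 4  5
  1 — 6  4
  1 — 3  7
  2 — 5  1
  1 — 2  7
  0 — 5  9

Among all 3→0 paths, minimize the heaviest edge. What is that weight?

7

Comparing a few candidate routes:
3 → 1 → 4 → 5 → 2 → 0: max(7, 4, 6, 1, 4) = 7
3 → 1 → 4 → 0: max(7, 4, 5) = 7
3 → 1 → 4 → 6 → 5 → 2 → 0: max(7, 4, 4, 7, 1, 4) = 7
The minimum achievable maximum is 7.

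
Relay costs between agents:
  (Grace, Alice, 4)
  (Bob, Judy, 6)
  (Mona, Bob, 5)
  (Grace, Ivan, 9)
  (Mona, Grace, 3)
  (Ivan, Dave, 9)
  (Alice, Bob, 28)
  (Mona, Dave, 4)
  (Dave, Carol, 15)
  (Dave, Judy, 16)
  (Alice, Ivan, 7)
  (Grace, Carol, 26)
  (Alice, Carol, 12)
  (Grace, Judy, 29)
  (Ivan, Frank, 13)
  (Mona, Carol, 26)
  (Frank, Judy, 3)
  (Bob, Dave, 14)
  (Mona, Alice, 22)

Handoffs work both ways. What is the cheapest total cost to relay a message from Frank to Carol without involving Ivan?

Checking several routes:
Frank→Judy→Bob→Mona→Dave→Carol: 3 + 6 + 5 + 4 + 15 = 33
Frank→Judy→Dave→Carol: 3 + 16 + 15 = 34
Frank→Judy→Bob→Mona→Carol: 3 + 6 + 5 + 26 = 40
Frank→Judy→Bob→Dave→Carol: 3 + 6 + 14 + 15 = 38
Frank→Judy→Bob→Mona→Grace→Alice→Carol: 3 + 6 + 5 + 3 + 4 + 12 = 33
Best route has total 33.

33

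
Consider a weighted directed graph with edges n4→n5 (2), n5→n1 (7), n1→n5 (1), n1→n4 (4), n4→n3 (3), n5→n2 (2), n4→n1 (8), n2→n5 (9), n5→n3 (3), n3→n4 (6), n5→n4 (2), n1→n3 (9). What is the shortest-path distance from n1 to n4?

Paths from n1 to n4:
n1 → n5 → n4: 1 + 2 = 3
n1 → n3 → n4: 9 + 6 = 15
n1 → n4: 4
n1 → n5 → n3 → n4: 1 + 3 + 6 = 10
The minimum is 3.

3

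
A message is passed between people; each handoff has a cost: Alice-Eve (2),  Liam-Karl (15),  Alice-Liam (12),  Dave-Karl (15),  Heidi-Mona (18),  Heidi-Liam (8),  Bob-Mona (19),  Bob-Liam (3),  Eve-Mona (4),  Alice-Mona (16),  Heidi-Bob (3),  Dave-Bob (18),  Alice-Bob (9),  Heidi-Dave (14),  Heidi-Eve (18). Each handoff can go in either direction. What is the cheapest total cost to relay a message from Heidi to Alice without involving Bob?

20

Comparing a few candidate routes:
Heidi-Eve-Alice: 18 + 2 = 20
Heidi-Liam-Alice: 8 + 12 = 20
Heidi-Mona-Eve-Alice: 18 + 4 + 2 = 24
Heidi-Mona-Alice: 18 + 16 = 34
Shortest: 20.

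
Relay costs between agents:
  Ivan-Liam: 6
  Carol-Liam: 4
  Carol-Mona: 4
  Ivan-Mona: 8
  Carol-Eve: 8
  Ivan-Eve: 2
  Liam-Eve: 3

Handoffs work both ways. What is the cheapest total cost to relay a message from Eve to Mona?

Some routes from Eve to Mona:
Eve - Ivan - Liam - Carol - Mona: 2 + 6 + 4 + 4 = 16
Eve - Carol - Mona: 8 + 4 = 12
Eve - Ivan - Mona: 2 + 8 = 10
Eve - Liam - Carol - Mona: 3 + 4 + 4 = 11
Best route has total 10.

10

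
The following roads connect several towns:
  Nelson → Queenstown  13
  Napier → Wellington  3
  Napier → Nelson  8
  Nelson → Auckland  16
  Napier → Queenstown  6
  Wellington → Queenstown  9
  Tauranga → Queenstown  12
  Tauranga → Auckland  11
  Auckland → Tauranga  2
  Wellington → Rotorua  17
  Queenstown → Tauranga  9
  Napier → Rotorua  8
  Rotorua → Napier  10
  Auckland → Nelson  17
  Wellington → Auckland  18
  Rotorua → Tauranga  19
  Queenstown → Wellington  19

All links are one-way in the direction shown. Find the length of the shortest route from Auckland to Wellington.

33

Candidate routes:
Auckland→Nelson→Queenstown→Wellington: 17 + 13 + 19 = 49
Auckland→Tauranga→Queenstown→Wellington: 2 + 12 + 19 = 33
Shortest: 33.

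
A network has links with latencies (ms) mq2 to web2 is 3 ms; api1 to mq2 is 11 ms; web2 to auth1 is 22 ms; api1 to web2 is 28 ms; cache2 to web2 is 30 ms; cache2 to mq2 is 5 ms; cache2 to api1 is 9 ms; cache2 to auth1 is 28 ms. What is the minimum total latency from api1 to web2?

A few of the api1→web2 routes:
api1 → mq2 → web2: 11 + 3 = 14
api1 → cache2 → web2: 9 + 30 = 39
api1 → web2: 28
api1 → cache2 → mq2 → web2: 9 + 5 + 3 = 17
api1 → mq2 → cache2 → web2: 11 + 5 + 30 = 46
The minimum is 14 ms.

14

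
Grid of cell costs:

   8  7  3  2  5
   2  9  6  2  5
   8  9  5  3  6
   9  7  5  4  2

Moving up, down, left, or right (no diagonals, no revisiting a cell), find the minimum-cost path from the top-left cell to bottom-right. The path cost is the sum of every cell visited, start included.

Cheapest: [0,0] → [0,1] → [0,2] → [0,3] → [1,3] → [2,3] → [3,3] → [3,4]
  8 + 7 + 3 + 2 + 2 + 3 + 4 + 2 = 31

31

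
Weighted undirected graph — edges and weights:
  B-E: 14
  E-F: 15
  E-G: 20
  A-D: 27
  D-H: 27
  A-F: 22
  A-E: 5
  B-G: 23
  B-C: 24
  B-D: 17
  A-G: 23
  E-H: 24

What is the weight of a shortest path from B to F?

Some routes from B to F:
B→E→A→F: 14 + 5 + 22 = 41
B→E→F: 14 + 15 = 29
B→G→E→F: 23 + 20 + 15 = 58
The minimum is 29.

29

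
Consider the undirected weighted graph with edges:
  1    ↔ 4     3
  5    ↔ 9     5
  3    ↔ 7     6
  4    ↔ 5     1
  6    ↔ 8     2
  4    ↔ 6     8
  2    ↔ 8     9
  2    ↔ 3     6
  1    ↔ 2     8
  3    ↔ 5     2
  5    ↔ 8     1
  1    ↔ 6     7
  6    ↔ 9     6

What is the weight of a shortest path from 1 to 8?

5

A few of the 1→8 routes:
1→4→6→8: 3 + 8 + 2 = 13
1→4→5→9→6→8: 3 + 1 + 5 + 6 + 2 = 17
1→6→4→5→8: 7 + 8 + 1 + 1 = 17
1→6→8: 7 + 2 = 9
1→4→5→8: 3 + 1 + 1 = 5
Best route has total 5.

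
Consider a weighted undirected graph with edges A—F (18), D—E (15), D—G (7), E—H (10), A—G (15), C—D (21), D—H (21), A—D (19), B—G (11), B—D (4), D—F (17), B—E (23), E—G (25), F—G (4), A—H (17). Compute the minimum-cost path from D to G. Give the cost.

7

Some routes from D to G:
D-F-G: 17 + 4 = 21
D-B-G: 4 + 11 = 15
D-G: 7
The minimum is 7.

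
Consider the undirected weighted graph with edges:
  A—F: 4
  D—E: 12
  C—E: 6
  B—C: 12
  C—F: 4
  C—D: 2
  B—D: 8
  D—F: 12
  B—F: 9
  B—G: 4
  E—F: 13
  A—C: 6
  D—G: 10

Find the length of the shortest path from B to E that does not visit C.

20

Some routes from B to E avoiding C:
B → G → D → E: 4 + 10 + 12 = 26
B → D → E: 8 + 12 = 20
B → F → E: 9 + 13 = 22
B → F → D → E: 9 + 12 + 12 = 33
B → D → F → E: 8 + 12 + 13 = 33
Best route has total 20.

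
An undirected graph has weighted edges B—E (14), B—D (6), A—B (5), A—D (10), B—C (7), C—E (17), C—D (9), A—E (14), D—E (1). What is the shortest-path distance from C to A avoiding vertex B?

19

Routes from C to A avoiding B:
C -> E -> D -> A: 17 + 1 + 10 = 28
C -> E -> A: 17 + 14 = 31
C -> D -> A: 9 + 10 = 19
C -> D -> E -> A: 9 + 1 + 14 = 24
Best route has total 19.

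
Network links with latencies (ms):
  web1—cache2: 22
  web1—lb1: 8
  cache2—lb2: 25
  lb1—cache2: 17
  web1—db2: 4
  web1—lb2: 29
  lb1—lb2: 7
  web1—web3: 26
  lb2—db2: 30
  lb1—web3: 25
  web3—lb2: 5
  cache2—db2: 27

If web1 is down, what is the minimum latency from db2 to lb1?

37

Some routes from db2 to lb1 avoiding web1:
db2 -> cache2 -> lb1: 27 + 17 = 44
db2 -> cache2 -> lb2 -> lb1: 27 + 25 + 7 = 59
db2 -> lb2 -> lb1: 30 + 7 = 37
The minimum is 37 ms.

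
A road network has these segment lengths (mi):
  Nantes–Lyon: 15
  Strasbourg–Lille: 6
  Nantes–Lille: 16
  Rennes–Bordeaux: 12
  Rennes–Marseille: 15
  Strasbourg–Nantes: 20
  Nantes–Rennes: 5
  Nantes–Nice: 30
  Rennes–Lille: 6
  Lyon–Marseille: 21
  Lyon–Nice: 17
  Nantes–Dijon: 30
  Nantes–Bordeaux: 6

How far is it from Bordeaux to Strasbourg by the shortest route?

23

A few of the Bordeaux→Strasbourg routes:
Bordeaux-Rennes-Lille-Strasbourg: 12 + 6 + 6 = 24
Bordeaux-Nantes-Rennes-Lille-Strasbourg: 6 + 5 + 6 + 6 = 23
Bordeaux-Nantes-Strasbourg: 6 + 20 = 26
Shortest: 23 mi.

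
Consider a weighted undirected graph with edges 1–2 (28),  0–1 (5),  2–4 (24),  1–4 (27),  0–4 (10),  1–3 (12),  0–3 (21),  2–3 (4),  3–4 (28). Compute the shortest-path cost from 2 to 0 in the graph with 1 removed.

25

A few of the 2→0 routes:
2 -> 4 -> 0: 24 + 10 = 34
2 -> 3 -> 4 -> 0: 4 + 28 + 10 = 42
2 -> 3 -> 0: 4 + 21 = 25
The minimum is 25.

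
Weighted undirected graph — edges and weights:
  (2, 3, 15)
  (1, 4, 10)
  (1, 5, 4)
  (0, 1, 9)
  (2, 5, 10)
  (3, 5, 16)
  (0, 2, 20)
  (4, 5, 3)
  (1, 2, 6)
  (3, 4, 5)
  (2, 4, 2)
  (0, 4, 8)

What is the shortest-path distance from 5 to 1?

Some routes from 5 to 1:
5→2→1: 10 + 6 = 16
5→1: 4
5→4→2→1: 3 + 2 + 6 = 11
5→4→1: 3 + 10 = 13
Best route has total 4.

4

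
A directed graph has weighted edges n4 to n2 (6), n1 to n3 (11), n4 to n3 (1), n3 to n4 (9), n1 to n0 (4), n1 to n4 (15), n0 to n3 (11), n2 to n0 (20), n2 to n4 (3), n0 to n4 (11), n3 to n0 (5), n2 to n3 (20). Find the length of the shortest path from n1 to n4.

Paths from n1 to n4:
n1→n4: 15
n1→n3→n0→n4: 11 + 5 + 11 = 27
n1→n0→n3→n4: 4 + 11 + 9 = 24
n1→n0→n4: 4 + 11 = 15
n1→n3→n4: 11 + 9 = 20
Best route has total 15.

15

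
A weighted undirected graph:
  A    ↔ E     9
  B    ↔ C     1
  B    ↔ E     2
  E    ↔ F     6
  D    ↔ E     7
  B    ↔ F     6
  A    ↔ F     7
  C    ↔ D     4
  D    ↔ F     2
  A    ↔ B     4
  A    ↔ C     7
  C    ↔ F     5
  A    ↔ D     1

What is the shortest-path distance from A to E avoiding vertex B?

A few of the A→E routes:
A→F→E: 7 + 6 = 13
A→D→E: 1 + 7 = 8
A→F→D→E: 7 + 2 + 7 = 16
A→D→C→F→E: 1 + 4 + 5 + 6 = 16
A→E: 9
A→D→F→E: 1 + 2 + 6 = 9
Best route has total 8.

8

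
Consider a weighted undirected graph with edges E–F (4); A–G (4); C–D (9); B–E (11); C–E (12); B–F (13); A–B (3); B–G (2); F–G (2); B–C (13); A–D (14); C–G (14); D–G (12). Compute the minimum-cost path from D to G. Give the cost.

12

Some routes from D to G:
D → A → G: 14 + 4 = 18
D → C → G: 9 + 14 = 23
D → G: 12
D → A → B → G: 14 + 3 + 2 = 19
Best route has total 12.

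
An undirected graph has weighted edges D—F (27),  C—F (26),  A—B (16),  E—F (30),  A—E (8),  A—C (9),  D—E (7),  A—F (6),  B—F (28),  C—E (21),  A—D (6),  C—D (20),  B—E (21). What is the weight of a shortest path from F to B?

22

Checking several routes:
F -> B: 28
F -> A -> E -> B: 6 + 8 + 21 = 35
F -> A -> B: 6 + 16 = 22
F -> D -> A -> B: 27 + 6 + 16 = 49
F -> A -> D -> E -> B: 6 + 6 + 7 + 21 = 40
Shortest: 22.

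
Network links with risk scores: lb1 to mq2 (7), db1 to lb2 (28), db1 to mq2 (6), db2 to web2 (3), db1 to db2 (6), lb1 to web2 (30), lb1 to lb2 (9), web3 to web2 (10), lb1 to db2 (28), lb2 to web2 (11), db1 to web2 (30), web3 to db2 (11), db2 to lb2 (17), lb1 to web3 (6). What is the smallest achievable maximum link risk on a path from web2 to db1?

6

Some routes from web2 to db1:
web2 - db2 - web3 - lb1 - mq2 - db1: max(3, 11, 6, 7, 6) = 11
web2 - web3 - lb1 - mq2 - db1: max(10, 6, 7, 6) = 10
web2 - lb2 - lb1 - web3 - db2 - db1: max(11, 9, 6, 11, 6) = 11
web2 - lb2 - lb1 - mq2 - db1: max(11, 9, 7, 6) = 11
web2 - db2 - db1: max(3, 6) = 6
web2 - web3 - db2 - db1: max(10, 11, 6) = 11
Smallest bottleneck: 6.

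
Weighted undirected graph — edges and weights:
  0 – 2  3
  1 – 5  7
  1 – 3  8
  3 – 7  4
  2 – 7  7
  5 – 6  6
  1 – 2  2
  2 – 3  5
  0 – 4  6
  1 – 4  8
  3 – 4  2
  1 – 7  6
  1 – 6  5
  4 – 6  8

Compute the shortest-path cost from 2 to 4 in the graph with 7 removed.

7

Comparing a few candidate routes:
2 - 1 - 4: 2 + 8 = 10
2 - 0 - 4: 3 + 6 = 9
2 - 1 - 3 - 4: 2 + 8 + 2 = 12
2 - 3 - 4: 5 + 2 = 7
The minimum is 7.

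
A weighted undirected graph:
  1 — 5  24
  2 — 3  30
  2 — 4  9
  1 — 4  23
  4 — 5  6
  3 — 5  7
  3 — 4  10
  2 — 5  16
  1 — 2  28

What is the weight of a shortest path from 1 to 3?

31

A few of the 1→3 routes:
1-5-3: 24 + 7 = 31
1-2-4-3: 28 + 9 + 10 = 47
1-4-3: 23 + 10 = 33
1-4-5-3: 23 + 6 + 7 = 36
1-5-4-3: 24 + 6 + 10 = 40
Shortest: 31.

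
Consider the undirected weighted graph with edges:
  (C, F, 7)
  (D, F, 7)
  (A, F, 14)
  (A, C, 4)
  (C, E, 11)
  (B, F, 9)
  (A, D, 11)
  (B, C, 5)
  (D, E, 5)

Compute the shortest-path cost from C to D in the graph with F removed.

15

Paths from C to D avoiding F:
C - E - D: 11 + 5 = 16
C - A - D: 4 + 11 = 15
Shortest: 15.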